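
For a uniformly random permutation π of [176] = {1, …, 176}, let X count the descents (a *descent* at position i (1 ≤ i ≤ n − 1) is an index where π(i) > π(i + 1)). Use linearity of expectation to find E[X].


Write X = Σ X_I over i = 1, …, 175, with X_I the indicator of one descent.
There are 175 indicators.
For each fixed i, the pair (π(i), π(i+1)) is a uniformly random ordered pair of distinct values from {1, …, 176}; by symmetry P[π(i) > π(i+1)] = 1/2.
By linearity: E[X] = 175 · (1/2) = (176 − 1) · (1/2) = 175/2 ≈ 87.500.

E[X] = 175/2 = 87.500.


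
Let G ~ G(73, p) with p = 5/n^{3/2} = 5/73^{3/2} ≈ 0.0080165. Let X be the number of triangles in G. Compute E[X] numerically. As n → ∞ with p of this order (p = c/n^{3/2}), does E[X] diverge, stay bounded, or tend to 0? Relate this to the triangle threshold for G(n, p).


Number of potential triangles: C(73, 3) = 62196.
Each occurs with probability p³ ≈ (0.0080165)³ ≈ 5.1517780e-07.
By linearity: E[X] = C(73, 3)·p³ ≈ 62196 · 5.1517780e-07 ≈ 0.03204.
Since α = 3/2 > 1, p = c/n^{3/2} = o(1/n) is below the triangle threshold p ~ 1/n. Asymptotically E[X] ~ (c³/6)·n^{3(1−α)} = (5³/6)·n^{-1.5} → 0, so by Markov's inequality G has no triangles w.h.p.

E[X] ≈ 0.03204; in regime p = Θ(1/n^{3/2}) E[X] tends to 0 (below the triangle threshold p ~ 1/n).


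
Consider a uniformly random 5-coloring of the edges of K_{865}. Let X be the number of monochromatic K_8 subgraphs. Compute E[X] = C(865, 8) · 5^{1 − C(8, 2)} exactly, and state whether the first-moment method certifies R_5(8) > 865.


E[X] = C(865, 8) · 5^{1 − 28} = 7525050909487743060 · 5^{−27} = 7525050909487743060/7450580596923828125.
As a reduced fraction: E[X] = 1505010181897548612/1490116119384765625 ≈ 1.0100.
Is E[X] < 1? NO.
Since E[X] ≥ 1, the first-moment bound is inconclusive at n = 865; it does NOT by itself certify R_5(8) > 865.

E[X] = 1505010181897548612/1490116119384765625 ≈ 1.0100; E[X] ≥ 1; first-moment method inconclusive here.


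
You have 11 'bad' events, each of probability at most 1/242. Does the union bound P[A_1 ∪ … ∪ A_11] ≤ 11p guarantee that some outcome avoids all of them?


Union bound: P[∪_{i=1}^{11} A_i] ≤ Σ_i P[A_i] ≤ 11·p = 11·(1/242) = 1/22.
Numerically: 1/22 ≈ 0.045455.
Is 1/22 < 1? YES.
Since P[∪ A_i] ≤ 1/22 < 1, the complement has P[∩ A_i^c] ≥ 1 − 1/22 = 21/22 > 0, so some outcome avoids every A_i.

11·p = 1/22 ≈ 0.045455; existence CERTIFIED by the union bound.


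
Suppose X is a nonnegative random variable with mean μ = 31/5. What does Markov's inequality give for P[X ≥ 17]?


μ = E[X] = 31/5, a = 17.
Markov: P[X ≥ 17] ≤ μ/a = (31/5)/17 = 31/85.
Numerically: ≈ 0.3647.
(Since a = 17 > μ = 6.2000, the bound 31/85 is < 1 and informative.)

P[X ≥ 17] ≤ 31/85 ≈ 0.3647.


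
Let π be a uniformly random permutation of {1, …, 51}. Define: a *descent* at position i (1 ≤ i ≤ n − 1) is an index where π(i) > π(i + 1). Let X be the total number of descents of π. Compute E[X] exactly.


Write X = Σ X_I over i = 1, …, 50, with X_I the indicator of one descent.
There are 50 indicators.
For each fixed i, the pair (π(i), π(i+1)) is a uniformly random ordered pair of distinct values from {1, …, 51}; by symmetry P[π(i) > π(i+1)] = 1/2.
By linearity: E[X] = 50 · (1/2) = (51 − 1) · (1/2) = 25 ≈ 25.000.

E[X] = 25 = 25.000.


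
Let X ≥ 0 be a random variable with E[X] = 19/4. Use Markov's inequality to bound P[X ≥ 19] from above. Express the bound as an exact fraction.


μ = E[X] = 19/4, a = 19.
Markov: P[X ≥ 19] ≤ μ/a = (19/4)/19 = 1/4.
Numerically: ≈ 0.250000.
(Since a = 19 > μ = 4.750000, the bound 1/4 is < 1 and informative.)

P[X ≥ 19] ≤ 1/4 ≈ 0.250000.


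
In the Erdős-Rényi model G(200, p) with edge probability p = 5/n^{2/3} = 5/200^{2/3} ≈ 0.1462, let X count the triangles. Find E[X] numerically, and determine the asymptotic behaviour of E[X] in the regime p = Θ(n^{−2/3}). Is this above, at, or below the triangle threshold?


Number of potential triangles: C(200, 3) = 1313400.
Each occurs with probability p³ ≈ (0.1462)³ ≈ 3.125000e-03.
By linearity: E[X] = C(200, 3)·p³ ≈ 1313400 · 3.125000e-03 ≈ 4104.3750.
Since α = 2/3 < 1, p = c/n^{2/3} ≫ 1/n is above the triangle threshold p ~ 1/n. Asymptotically E[X] ~ (c³/6)·n^{3(1−α)} = (5³/6)·n^{1} → ∞; triangles are abundant w.h.p.

E[X] ≈ 4104.3750; in regime p = Θ(1/n^{2/3}) E[X] diverges (above the triangle threshold p ~ 1/n).


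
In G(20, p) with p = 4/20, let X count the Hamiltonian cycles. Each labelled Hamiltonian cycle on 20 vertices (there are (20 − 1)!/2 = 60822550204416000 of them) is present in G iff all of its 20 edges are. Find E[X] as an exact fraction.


K_20 has (20 − 1)!/2 = 60822550204416000 labelled Hamiltonian cycles.
For each such Hamiltonian cycle H, let X_H = 1 if all 20 edges of H are present in G. Then P[X_H = 1] = p^{20} = (1/5)^{20} = 1/95367431640625.
By linearity: E[X] = Σ_H E[X_H] = 60822550204416000 · p^{20} = 60822550204416000 · 1/95367431640625 = 486580401635328/762939453125.
Numerically: E[X] ≈ 638.

E[X] = 60822550204416000 · (1/5)^{20} = 486580401635328/762939453125 ≈ 638.


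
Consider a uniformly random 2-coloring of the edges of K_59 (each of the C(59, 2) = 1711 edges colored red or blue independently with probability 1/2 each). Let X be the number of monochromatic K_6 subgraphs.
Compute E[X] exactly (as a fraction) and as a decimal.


Let X = Σ_S X_S over the C(59, 6) = 45057474 subsets S of size 6, where X_S = 1 if the K_6 on S is monochromatic.
For a fixed S, the K_6 on S has C(6, 2) = 15 edges. P[all 15 edges red] = (1/2)^15, and likewise for blue, so P[monochromatic] = 2·(1/2)^15 = 2^{1 − 15} = 1/16384.
By linearity of expectation: E[X] = C(59, 6) · 2^{1 − 15} = 45057474 · 1/16384 = 22528737/8192.
Numerically: E[X] ≈ 2750.08997.

E[X] = C(59,6)·2^(1−C(6,2)) = 22528737/8192 ≈ 2750.08997.


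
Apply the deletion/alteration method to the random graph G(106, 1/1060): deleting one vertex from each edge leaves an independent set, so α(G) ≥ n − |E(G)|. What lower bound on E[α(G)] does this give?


E[|E(G)|] = C(106, 2)·p = 5565 · (1/1060) = 21/4.
E[α(G)] ≥ n − E[|E(G)|] = 106 − 21/4 = 403/4.
Numerically: ≈ 100.7500.
(This is only a lower bound; the true E[α(G)] may be larger.)

E[α(G)] ≥ 403/4 ≈ 100.7500.


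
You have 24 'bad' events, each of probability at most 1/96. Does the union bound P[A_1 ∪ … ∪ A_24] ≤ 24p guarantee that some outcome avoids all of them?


Union bound: P[∪_{i=1}^{24} A_i] ≤ Σ_i P[A_i] ≤ 24·p = 24·(1/96) = 1/4.
Numerically: 1/4 ≈ 0.250.
Is 1/4 < 1? YES.
Since P[∪ A_i] ≤ 1/4 < 1, the complement has P[∩ A_i^c] ≥ 1 − 1/4 = 3/4 > 0, so some outcome avoids every A_i.

24·p = 1/4 ≈ 0.250; existence CERTIFIED by the union bound.


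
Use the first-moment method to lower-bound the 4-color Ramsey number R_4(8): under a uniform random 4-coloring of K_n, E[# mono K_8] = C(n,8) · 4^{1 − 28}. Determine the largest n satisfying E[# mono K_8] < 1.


We need C(n, 8) · 4^{1 − 28} < 1, i.e. C(n, 8) < 4^{28 − 1} = 18014398509481984.
Check values of n near the boundary:
  n = 407: C(407, 8) = 17424959239309050; 17424959239309050 < 18014398509481984? YES
  n = 408: C(408, 8) = 17773458424095231; 17773458424095231 < 18014398509481984? YES
  n = 409: C(409, 8) = 18128041135797879; 18128041135797879 < 18014398509481984? NO
  n = 410: C(410, 8) = 18488798173326195; 18488798173326195 < 18014398509481984? NO
The largest n with C(n, 8) < 18014398509481984 is n = 408 (where E[X] = 17773458424095231/18014398509481984 ≈ 0.9866). Hence R_4(8) > 408, i.e. R_4(8) ≥ 409.

Largest n = 408; hence R_4(8) > 408.


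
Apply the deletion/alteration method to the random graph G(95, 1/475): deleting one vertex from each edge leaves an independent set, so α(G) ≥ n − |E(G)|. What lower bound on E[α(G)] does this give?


E[|E(G)|] = C(95, 2)·p = 4465 · (1/475) = 47/5.
E[α(G)] ≥ n − E[|E(G)|] = 95 − 47/5 = 428/5.
Numerically: ≈ 85.60000.
(This is only a lower bound; the true E[α(G)] may be larger.)

E[α(G)] ≥ 428/5 ≈ 85.60000.


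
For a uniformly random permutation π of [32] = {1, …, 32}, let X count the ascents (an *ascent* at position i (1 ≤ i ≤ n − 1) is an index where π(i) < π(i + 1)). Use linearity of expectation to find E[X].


Write X = Σ X_I over i = 1, …, 31, with X_I the indicator of one ascent.
There are 31 indicators.
For each fixed i, the pair (π(i), π(i+1)) is a uniformly random ordered pair of distinct values from {1, …, 32}; by symmetry P[π(i) < π(i+1)] = 1/2.
By linearity: E[X] = 31 · (1/2) = (32 − 1) · (1/2) = 31/2 ≈ 15.5000.

E[X] = 31/2 = 15.5000.


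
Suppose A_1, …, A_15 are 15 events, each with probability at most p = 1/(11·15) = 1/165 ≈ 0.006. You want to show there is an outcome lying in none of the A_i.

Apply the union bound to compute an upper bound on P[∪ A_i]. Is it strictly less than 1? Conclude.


Union bound: P[∪_{i=1}^{15} A_i] ≤ Σ_i P[A_i] ≤ 15·p = 15·(1/165) = 1/11.
Numerically: 1/11 ≈ 0.091.
Is 1/11 < 1? YES.
Since P[∪ A_i] ≤ 1/11 < 1, the complement has P[∩ A_i^c] ≥ 1 − 1/11 = 10/11 > 0, so some outcome avoids every A_i.

15·p = 1/11 ≈ 0.091; existence CERTIFIED by the union bound.


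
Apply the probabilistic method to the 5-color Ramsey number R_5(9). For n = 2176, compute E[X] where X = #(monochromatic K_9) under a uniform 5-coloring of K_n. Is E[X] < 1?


E[X] = C(2176, 9) · 5^{1 − 36} = 2964644298134342657641600 · 5^{−35} = 2964644298134342657641600/2910383045673370361328125.
As a reduced fraction: E[X] = 118585771925373706305664/116415321826934814453125 ≈ 1.01864.
Is E[X] < 1? NO.
Since E[X] ≥ 1, the first-moment bound is inconclusive at n = 2176; it does NOT by itself certify R_5(9) > 2176.

E[X] = 118585771925373706305664/116415321826934814453125 ≈ 1.01864; E[X] ≥ 1; first-moment method inconclusive here.


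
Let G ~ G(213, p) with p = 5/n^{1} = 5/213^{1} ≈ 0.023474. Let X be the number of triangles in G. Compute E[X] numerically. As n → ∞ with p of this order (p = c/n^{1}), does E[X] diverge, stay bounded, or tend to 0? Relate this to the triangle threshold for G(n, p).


Number of potential triangles: C(213, 3) = 1587986.
Each occurs with probability p³ ≈ (0.023474)³ ≈ 1.2935142e-05.
By linearity: E[X] = C(213, 3)·p³ ≈ 1587986 · 1.2935142e-05 ≈ 20.54082.
Here α = 1, so p = 5/n is exactly at the triangle threshold p ~ 1/n. Asymptotically E[X] → c³/6 = 5³/6 = 125/6 ≈ 20.83333, a bounded constant. In this regime the triangle count is asymptotically Poisson(c³/6).

E[X] ≈ 20.54082; in regime p = Θ(1/n^{1}) E[X] stays bounded (at the triangle threshold p ~ 1/n).


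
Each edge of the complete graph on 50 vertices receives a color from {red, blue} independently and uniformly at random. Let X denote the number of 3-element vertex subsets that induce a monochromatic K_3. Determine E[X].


Let X = Σ_S X_S over the C(50, 3) = 19600 subsets S of size 3, where X_S = 1 if the K_3 on S is monochromatic.
For a fixed S, the K_3 on S has C(3, 2) = 3 edges. P[all 3 edges red] = (1/2)^3, and likewise for blue, so P[monochromatic] = 2·(1/2)^3 = 2^{1 − 3} = 1/4.
By linearity of expectation: E[X] = C(50, 3) · 2^{1 − 3} = 19600 · 1/4 = 4900.
Numerically: E[X] ≈ 4900.0000.

E[X] = C(50,3)·2^(1−C(3,2)) = 4900 ≈ 4900.0000.


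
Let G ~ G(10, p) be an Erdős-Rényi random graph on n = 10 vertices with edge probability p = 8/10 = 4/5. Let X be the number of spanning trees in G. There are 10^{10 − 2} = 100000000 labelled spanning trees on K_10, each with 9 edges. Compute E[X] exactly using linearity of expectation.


K_10 has 10^{10 − 2} = 100000000 labelled spanning trees.
For each such spanning tree H, let X_H = 1 if all 9 edges of H are present in G. Then P[X_H = 1] = p^{9} = (4/5)^{9} = 262144/1953125.
By linearity of expectation: E[X] = Σ_H E[X_H] = 100000000 · p^{9} = 100000000 · 262144/1953125 = 67108864/5.
Numerically: E[X] ≈ 1.34218e+07.

E[X] = 100000000 · (4/5)^{9} = 67108864/5 ≈ 1.34218e+07.


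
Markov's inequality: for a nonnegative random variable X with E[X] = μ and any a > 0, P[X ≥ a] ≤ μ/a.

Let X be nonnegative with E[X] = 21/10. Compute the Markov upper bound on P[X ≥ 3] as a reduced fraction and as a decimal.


μ = E[X] = 21/10, a = 3.
Markov: P[X ≥ 3] ≤ μ/a = (21/10)/3 = 7/10.
Numerically: ≈ 0.700.
(Since a = 3 > μ = 2.100, the bound 7/10 is < 1 and informative.)

P[X ≥ 3] ≤ 7/10 ≈ 0.700.


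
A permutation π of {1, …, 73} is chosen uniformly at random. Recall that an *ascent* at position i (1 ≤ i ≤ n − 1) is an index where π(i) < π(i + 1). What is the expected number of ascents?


Write X = Σ X_I over i = 1, …, 72, with X_I the indicator of one ascent.
There are 72 indicators.
For each fixed i, the pair (π(i), π(i+1)) is a uniformly random ordered pair of distinct values from {1, …, 73}; by symmetry P[π(i) < π(i+1)] = 1/2.
By linearity: E[X] = 72 · (1/2) = (73 − 1) · (1/2) = 36 ≈ 36.00000.

E[X] = 36 = 36.00000.


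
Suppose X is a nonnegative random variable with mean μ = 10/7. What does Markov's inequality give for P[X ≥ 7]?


μ = E[X] = 10/7, a = 7.
Markov: P[X ≥ 7] ≤ μ/a = (10/7)/7 = 10/49.
Numerically: ≈ 0.2041.
(Since a = 7 > μ = 1.4286, the bound 10/49 is < 1 and informative.)

P[X ≥ 7] ≤ 10/49 ≈ 0.2041.


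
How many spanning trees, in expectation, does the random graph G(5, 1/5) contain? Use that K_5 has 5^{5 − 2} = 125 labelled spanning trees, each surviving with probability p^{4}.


K_5 has 5^{5 − 2} = 125 labelled spanning trees.
For each such spanning tree H, let X_H = 1 if all 4 edges of H are present in G. Then P[X_H = 1] = p^{4} = (1/5)^{4} = 1/625.
By linearity of expectation: E[X] = Σ_H E[X_H] = 125 · p^{4} = 125 · 1/625 = 1/5.
Numerically: E[X] ≈ 0.2.

E[X] = 125 · (1/5)^{4} = 1/5 ≈ 0.2.


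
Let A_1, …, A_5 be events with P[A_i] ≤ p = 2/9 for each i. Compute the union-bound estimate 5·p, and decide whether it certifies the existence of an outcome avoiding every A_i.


Union bound: P[∪_{i=1}^{5} A_i] ≤ Σ_i P[A_i] ≤ 5·p = 5·(2/9) = 10/9.
Numerically: 10/9 ≈ 1.111111.
Is 10/9 < 1? NO.
Since the bound 10/9 is ≥ 1, the union bound is uninformative here; it does NOT by itself certify existence.

5·p = 10/9 ≈ 1.111111; existence NOT certified by the union bound.


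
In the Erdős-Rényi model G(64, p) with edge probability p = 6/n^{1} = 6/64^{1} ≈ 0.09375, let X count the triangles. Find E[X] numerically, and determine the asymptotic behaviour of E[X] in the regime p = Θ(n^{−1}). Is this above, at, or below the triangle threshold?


Number of potential triangles: C(64, 3) = 41664.
Each occurs with probability p³ ≈ (0.09375)³ ≈ 8.23974609e-04.
By linearity: E[X] = C(64, 3)·p³ ≈ 41664 · 8.23974609e-04 ≈ 34.330078.
Here α = 1, so p = 6/n is exactly at the triangle threshold p ~ 1/n. Asymptotically E[X] → c³/6 = 6³/6 = 36 ≈ 36.000000, a bounded constant. In this regime the triangle count is asymptotically Poisson(c³/6).

E[X] ≈ 34.330078; in regime p = Θ(1/n^{1}) E[X] stays bounded (at the triangle threshold p ~ 1/n).


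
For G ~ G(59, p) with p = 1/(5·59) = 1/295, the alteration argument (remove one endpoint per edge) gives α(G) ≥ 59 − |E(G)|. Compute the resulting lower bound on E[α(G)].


E[|E(G)|] = C(59, 2)·p = 1711 · (1/295) = 29/5.
E[α(G)] ≥ n − E[|E(G)|] = 59 − 29/5 = 266/5.
Numerically: ≈ 53.20000.
(This is only a lower bound; the true E[α(G)] may be larger.)

E[α(G)] ≥ 266/5 ≈ 53.20000.


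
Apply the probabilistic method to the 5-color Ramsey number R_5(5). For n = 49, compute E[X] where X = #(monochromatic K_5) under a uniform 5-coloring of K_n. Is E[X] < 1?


E[X] = C(49, 5) · 5^{1 − 10} = 1906884 · 5^{−9} = 1906884/1953125.
As a reduced fraction: E[X] = 1906884/1953125 ≈ 0.9763.
Is E[X] < 1? YES.
Since E[X] < 1, there exists a 5-coloring of K_{49} with no monochromatic K_5; hence R_5(5) > 49.

E[X] = 1906884/1953125 ≈ 0.9763; E[X] < 1, so R_5(5) > 49.


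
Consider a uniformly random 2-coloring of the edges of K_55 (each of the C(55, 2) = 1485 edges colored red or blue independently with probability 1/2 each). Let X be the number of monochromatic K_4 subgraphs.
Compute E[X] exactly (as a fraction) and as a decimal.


Let X = Σ_S X_S over the C(55, 4) = 341055 subsets S of size 4, where X_S = 1 if the K_4 on S is monochromatic.
For a fixed S, the K_4 on S has C(4, 2) = 6 edges. P[all 6 edges red] = (1/2)^6, and likewise for blue, so P[monochromatic] = 2·(1/2)^6 = 2^{1 − 6} = 1/32.
By linearity of expectation: E[X] = C(55, 4) · 2^{1 − 6} = 341055 · 1/32 = 341055/32.
Numerically: E[X] ≈ 10657.969.

E[X] = C(55,4)·2^(1−C(4,2)) = 341055/32 ≈ 10657.969.


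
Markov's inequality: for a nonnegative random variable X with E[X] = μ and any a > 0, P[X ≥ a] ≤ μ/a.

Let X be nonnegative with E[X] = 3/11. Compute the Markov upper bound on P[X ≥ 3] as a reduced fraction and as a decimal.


μ = E[X] = 3/11, a = 3.
Markov: P[X ≥ 3] ≤ μ/a = (3/11)/3 = 1/11.
Numerically: ≈ 0.091.
(Since a = 3 > μ = 0.273, the bound 1/11 is < 1 and informative.)

P[X ≥ 3] ≤ 1/11 ≈ 0.091.


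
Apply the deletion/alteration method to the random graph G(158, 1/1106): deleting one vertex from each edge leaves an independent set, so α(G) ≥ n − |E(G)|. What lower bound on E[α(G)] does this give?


E[|E(G)|] = C(158, 2)·p = 12403 · (1/1106) = 157/14.
E[α(G)] ≥ n − E[|E(G)|] = 158 − 157/14 = 2055/14.
Numerically: ≈ 146.78571.
(This is only a lower bound; the true E[α(G)] may be larger.)

E[α(G)] ≥ 2055/14 ≈ 146.78571.


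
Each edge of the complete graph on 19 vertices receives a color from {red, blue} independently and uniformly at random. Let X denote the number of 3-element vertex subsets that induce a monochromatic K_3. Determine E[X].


Let X = Σ_S X_S over the C(19, 3) = 969 subsets S of size 3, where X_S = 1 if the K_3 on S is monochromatic.
For a fixed S, the K_3 on S has C(3, 2) = 3 edges. P[all 3 edges red] = (1/2)^3, and likewise for blue, so P[monochromatic] = 2·(1/2)^3 = 2^{1 − 3} = 1/4.
By linearity: E[X] = C(19, 3) · 2^{1 − 3} = 969 · 1/4 = 969/4.
Numerically: E[X] ≈ 242.250.

E[X] = C(19,3)·2^(1−C(3,2)) = 969/4 ≈ 242.250.


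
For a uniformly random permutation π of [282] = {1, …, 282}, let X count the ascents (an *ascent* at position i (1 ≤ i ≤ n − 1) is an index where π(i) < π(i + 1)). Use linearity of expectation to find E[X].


Write X = Σ X_I over i = 1, …, 281, with X_I the indicator of one ascent.
There are 281 indicators.
For each fixed i, the pair (π(i), π(i+1)) is a uniformly random ordered pair of distinct values from {1, …, 282}; by symmetry P[π(i) < π(i+1)] = 1/2.
By linearity: E[X] = 281 · (1/2) = (282 − 1) · (1/2) = 281/2 ≈ 140.5000.

E[X] = 281/2 = 140.5000.


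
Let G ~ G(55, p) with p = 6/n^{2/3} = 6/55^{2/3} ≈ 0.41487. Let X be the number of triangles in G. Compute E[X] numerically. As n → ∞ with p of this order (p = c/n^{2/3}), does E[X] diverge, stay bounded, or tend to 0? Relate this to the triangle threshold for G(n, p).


Number of potential triangles: C(55, 3) = 26235.
Each occurs with probability p³ ≈ (0.41487)³ ≈ 7.1404959e-02.
By linearity: E[X] = C(55, 3)·p³ ≈ 26235 · 7.1404959e-02 ≈ 1873.30909.
Since α = 2/3 < 1, p = c/n^{2/3} ≫ 1/n is above the triangle threshold p ~ 1/n. Asymptotically E[X] ~ (c³/6)·n^{3(1−α)} = (6³/6)·n^{1} → ∞; triangles are abundant w.h.p.

E[X] ≈ 1873.30909; in regime p = Θ(1/n^{2/3}) E[X] diverges (above the triangle threshold p ~ 1/n).


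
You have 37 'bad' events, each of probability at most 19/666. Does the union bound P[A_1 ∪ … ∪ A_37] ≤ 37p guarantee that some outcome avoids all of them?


Union bound: P[∪_{i=1}^{37} A_i] ≤ Σ_i P[A_i] ≤ 37·p = 37·(19/666) = 19/18.
Numerically: 19/18 ≈ 1.056.
Is 19/18 < 1? NO.
Since the bound 19/18 is ≥ 1, the union bound is uninformative here; it does NOT by itself certify existence.

37·p = 19/18 ≈ 1.056; existence NOT certified by the union bound.


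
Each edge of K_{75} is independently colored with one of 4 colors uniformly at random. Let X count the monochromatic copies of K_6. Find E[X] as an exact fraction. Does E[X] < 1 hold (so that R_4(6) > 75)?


E[X] = C(75, 6) · 4^{1 − 15} = 201359550 · 4^{−14} = 201359550/268435456.
As a reduced fraction: E[X] = 100679775/134217728 ≈ 0.7501.
Is E[X] < 1? YES.
Since E[X] < 1, there exists a 4-coloring of K_{75} with no monochromatic K_6; hence R_4(6) > 75.

E[X] = 100679775/134217728 ≈ 0.7501; E[X] < 1, so R_4(6) > 75.


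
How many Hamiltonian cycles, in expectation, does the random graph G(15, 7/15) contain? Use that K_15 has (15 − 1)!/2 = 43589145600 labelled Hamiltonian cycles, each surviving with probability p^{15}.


K_15 has (15 − 1)!/2 = 43589145600 labelled Hamiltonian cycles.
For each such Hamiltonian cycle H, let X_H = 1 if all 15 edges of H are present in G. Then P[X_H = 1] = p^{15} = (7/15)^{15} = 4747561509943/437893890380859375.
By linearity: E[X] = Σ_H E[X_H] = 43589145600 · p^{15} = 43589145600 · 4747561509943/437893890380859375 = 34064551424174695424/72081298828125.
Numerically: E[X] ≈ 4.726e+05.

E[X] = 43589145600 · (7/15)^{15} = 34064551424174695424/72081298828125 ≈ 4.726e+05.


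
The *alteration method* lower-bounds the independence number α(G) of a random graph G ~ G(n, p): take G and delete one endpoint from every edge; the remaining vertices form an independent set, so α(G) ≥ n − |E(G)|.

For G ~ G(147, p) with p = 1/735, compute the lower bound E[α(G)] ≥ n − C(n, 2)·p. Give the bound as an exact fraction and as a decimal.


E[|E(G)|] = C(147, 2)·p = 10731 · (1/735) = 73/5.
E[α(G)] ≥ n − E[|E(G)|] = 147 − 73/5 = 662/5.
Numerically: ≈ 132.4000.
(This is only a lower bound; the true E[α(G)] may be larger.)

E[α(G)] ≥ 662/5 ≈ 132.4000.


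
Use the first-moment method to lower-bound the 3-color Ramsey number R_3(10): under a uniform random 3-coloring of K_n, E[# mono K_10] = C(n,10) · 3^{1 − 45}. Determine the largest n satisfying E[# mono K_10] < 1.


We need C(n, 10) · 3^{1 − 45} < 1, i.e. C(n, 10) < 3^{45 − 1} = 984770902183611232881.
Check values of n near the boundary:
  n = 567: C(567, 10) = 873787071273467749398; 873787071273467749398 < 984770902183611232881? YES
  n = 568: C(568, 10) = 889446337783744949208; 889446337783744949208 < 984770902183611232881? YES
  n = 569: C(569, 10) = 905357721286137524328; 905357721286137524328 < 984770902183611232881? YES
  n = 570: C(570, 10) = 921524823451961408691; 921524823451961408691 < 984770902183611232881? YES
  n = 571: C(571, 10) = 937951290893172842001; 937951290893172842001 < 984770902183611232881? YES
  n = 572: C(572, 10) = 954640815642161682606; 954640815642161682606 < 984770902183611232881? YES
  n = 573: C(573, 10) = 971597135635805762226; 971597135635805762226 < 984770902183611232881? YES
  n = 574: C(574, 10) = 988824035203816502691; 988824035203816502691 < 984770902183611232881? NO
The largest n with C(n, 10) < 984770902183611232881 is n = 573 (where E[X] = 35985079097622435638/36472996377170786403 ≈ 0.9866). Hence R_3(10) > 573, i.e. R_3(10) ≥ 574.

Largest n = 573; hence R_3(10) > 573.


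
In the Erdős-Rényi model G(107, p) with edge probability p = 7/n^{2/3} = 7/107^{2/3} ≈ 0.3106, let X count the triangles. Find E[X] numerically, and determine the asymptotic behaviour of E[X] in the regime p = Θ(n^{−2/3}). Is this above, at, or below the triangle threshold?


Number of potential triangles: C(107, 3) = 198485.
Each occurs with probability p³ ≈ (0.3106)³ ≈ 2.995895e-02.
By linearity: E[X] = C(107, 3)·p³ ≈ 198485 · 2.995895e-02 ≈ 5946.4019.
Since α = 2/3 < 1, p = c/n^{2/3} ≫ 1/n is above the triangle threshold p ~ 1/n. Asymptotically E[X] ~ (c³/6)·n^{3(1−α)} = (7³/6)·n^{1} → ∞; triangles are abundant w.h.p.

E[X] ≈ 5946.4019; in regime p = Θ(1/n^{2/3}) E[X] diverges (above the triangle threshold p ~ 1/n).


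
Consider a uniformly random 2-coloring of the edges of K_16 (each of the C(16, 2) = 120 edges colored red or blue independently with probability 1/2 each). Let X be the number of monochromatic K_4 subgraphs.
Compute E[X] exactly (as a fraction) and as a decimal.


Let X = Σ_S X_S over the C(16, 4) = 1820 subsets S of size 4, where X_S = 1 if the K_4 on S is monochromatic.
For a fixed S, the K_4 on S has C(4, 2) = 6 edges. P[all 6 edges red] = (1/2)^6, and likewise for blue, so P[monochromatic] = 2·(1/2)^6 = 2^{1 − 6} = 1/32.
By linearity of expectation: E[X] = C(16, 4) · 2^{1 − 6} = 1820 · 1/32 = 455/8.
Numerically: E[X] ≈ 56.875000.

E[X] = C(16,4)·2^(1−C(4,2)) = 455/8 ≈ 56.875000.


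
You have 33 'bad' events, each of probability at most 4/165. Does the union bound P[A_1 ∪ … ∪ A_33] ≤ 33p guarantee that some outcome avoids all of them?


Union bound: P[∪_{i=1}^{33} A_i] ≤ Σ_i P[A_i] ≤ 33·p = 33·(4/165) = 4/5.
Numerically: 4/5 ≈ 0.800000.
Is 4/5 < 1? YES.
Since P[∪ A_i] ≤ 4/5 < 1, the complement has P[∩ A_i^c] ≥ 1 − 4/5 = 1/5 > 0, so some outcome avoids every A_i.

33·p = 4/5 ≈ 0.800000; existence CERTIFIED by the union bound.


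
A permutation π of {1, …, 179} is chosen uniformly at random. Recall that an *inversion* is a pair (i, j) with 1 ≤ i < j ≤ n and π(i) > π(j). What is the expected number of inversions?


Write X = Σ X_I over the C(179, 2) = 15931 pairs i < j, with X_I the indicator of one inversion.
There are 15931 indicators.
For each fixed pair i < j, the values π(i) and π(j) are two distinct elements of {1, …, 179} in uniformly random order; by symmetry P[π(i) > π(j)] = 1/2.
By linearity: E[X] = 15931 · (1/2) = C(179, 2) · (1/2) = 15931/2 = 15931/2 ≈ 7965.500.

E[X] = 15931/2 = 7965.500.


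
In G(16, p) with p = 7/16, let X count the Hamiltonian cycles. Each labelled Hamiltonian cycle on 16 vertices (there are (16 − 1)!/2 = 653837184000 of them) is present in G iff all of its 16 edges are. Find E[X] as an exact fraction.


K_16 has (16 − 1)!/2 = 653837184000 labelled Hamiltonian cycles.
For each such Hamiltonian cycle H, let X_H = 1 if all 16 edges of H are present in G. Then P[X_H = 1] = p^{16} = (7/16)^{16} = 33232930569601/18446744073709551616.
By linearity: E[X] = Σ_H E[X_H] = 653837184000 · p^{16} = 653837184000 · 33232930569601/18446744073709551616 = 21219654042671322112875/18014398509481984.
Numerically: E[X] ≈ 1.178e+06.

E[X] = 653837184000 · (7/16)^{16} = 21219654042671322112875/18014398509481984 ≈ 1.178e+06.


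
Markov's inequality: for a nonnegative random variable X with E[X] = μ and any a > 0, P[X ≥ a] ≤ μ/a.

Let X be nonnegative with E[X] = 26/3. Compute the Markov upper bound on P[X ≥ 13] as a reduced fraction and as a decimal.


μ = E[X] = 26/3, a = 13.
Markov: P[X ≥ 13] ≤ μ/a = (26/3)/13 = 2/3.
Numerically: ≈ 0.667.
(Since a = 13 > μ = 8.667, the bound 2/3 is < 1 and informative.)

P[X ≥ 13] ≤ 2/3 ≈ 0.667.


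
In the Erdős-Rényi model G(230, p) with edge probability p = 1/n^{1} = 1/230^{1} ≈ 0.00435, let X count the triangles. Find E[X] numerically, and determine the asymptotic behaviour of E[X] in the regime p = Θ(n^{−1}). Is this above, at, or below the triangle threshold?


Number of potential triangles: C(230, 3) = 2001460.
Each occurs with probability p³ ≈ (0.00435)³ ≈ 8.21895e-08.
By linearity: E[X] = C(230, 3)·p³ ≈ 2001460 · 8.21895e-08 ≈ 0.164.
Here α = 1, so p = 1/n is exactly at the triangle threshold p ~ 1/n. Asymptotically E[X] → c³/6 = 1³/6 = 1/6 ≈ 0.167, a bounded constant. In this regime the triangle count is asymptotically Poisson(c³/6).

E[X] ≈ 0.164; in regime p = Θ(1/n^{1}) E[X] stays bounded (at the triangle threshold p ~ 1/n).


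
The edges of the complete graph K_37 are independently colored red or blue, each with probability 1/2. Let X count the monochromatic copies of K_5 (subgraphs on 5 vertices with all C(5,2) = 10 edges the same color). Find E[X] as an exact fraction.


Let X = Σ_S X_S over the C(37, 5) = 435897 subsets S of size 5, where X_S = 1 if the K_5 on S is monochromatic.
For a fixed S, the K_5 on S has C(5, 2) = 10 edges. P[all 10 edges red] = (1/2)^10, and likewise for blue, so P[monochromatic] = 2·(1/2)^10 = 2^{1 − 10} = 1/512.
By linearity: E[X] = C(37, 5) · 2^{1 − 10} = 435897 · 1/512 = 435897/512.
Numerically: E[X] ≈ 851.361328.

E[X] = C(37,5)·2^(1−C(5,2)) = 435897/512 ≈ 851.361328.


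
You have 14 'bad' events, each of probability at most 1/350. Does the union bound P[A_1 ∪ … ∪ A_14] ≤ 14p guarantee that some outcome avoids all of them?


Union bound: P[∪_{i=1}^{14} A_i] ≤ Σ_i P[A_i] ≤ 14·p = 14·(1/350) = 1/25.
Numerically: 1/25 ≈ 0.0400.
Is 1/25 < 1? YES.
Since P[∪ A_i] ≤ 1/25 < 1, the complement has P[∩ A_i^c] ≥ 1 − 1/25 = 24/25 > 0, so some outcome avoids every A_i.

14·p = 1/25 ≈ 0.0400; existence CERTIFIED by the union bound.


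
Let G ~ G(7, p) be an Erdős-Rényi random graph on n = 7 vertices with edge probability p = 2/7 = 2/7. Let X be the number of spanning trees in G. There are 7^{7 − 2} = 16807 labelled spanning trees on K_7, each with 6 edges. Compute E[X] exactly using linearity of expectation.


K_7 has 7^{7 − 2} = 16807 labelled spanning trees.
For each such spanning tree H, let X_H = 1 if all 6 edges of H are present in G. Then P[X_H = 1] = p^{6} = (2/7)^{6} = 64/117649.
By linearity of expectation: E[X] = Σ_H E[X_H] = 16807 · p^{6} = 16807 · 64/117649 = 64/7.
Numerically: E[X] ≈ 9.1429.

E[X] = 16807 · (2/7)^{6} = 64/7 ≈ 9.1429.


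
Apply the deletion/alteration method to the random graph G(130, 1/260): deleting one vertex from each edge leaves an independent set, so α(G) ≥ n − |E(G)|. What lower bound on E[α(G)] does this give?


E[|E(G)|] = C(130, 2)·p = 8385 · (1/260) = 129/4.
E[α(G)] ≥ n − E[|E(G)|] = 130 − 129/4 = 391/4.
Numerically: ≈ 97.75000.
(This is only a lower bound; the true E[α(G)] may be larger.)

E[α(G)] ≥ 391/4 ≈ 97.75000.


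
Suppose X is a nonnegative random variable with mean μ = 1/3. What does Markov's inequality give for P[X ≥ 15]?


μ = E[X] = 1/3, a = 15.
Markov: P[X ≥ 15] ≤ μ/a = (1/3)/15 = 1/45.
Numerically: ≈ 0.022.
(Since a = 15 > μ = 0.333, the bound 1/45 is < 1 and informative.)

P[X ≥ 15] ≤ 1/45 ≈ 0.022.


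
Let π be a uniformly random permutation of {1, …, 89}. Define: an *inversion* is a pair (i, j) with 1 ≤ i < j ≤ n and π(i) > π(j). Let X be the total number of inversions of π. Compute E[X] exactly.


Write X = Σ X_I over the C(89, 2) = 3916 pairs i < j, with X_I the indicator of one inversion.
There are 3916 indicators.
For each fixed pair i < j, the values π(i) and π(j) are two distinct elements of {1, …, 89} in uniformly random order; by symmetry P[π(i) > π(j)] = 1/2.
By linearity: E[X] = 3916 · (1/2) = C(89, 2) · (1/2) = 3916/2 = 1958 ≈ 1958.0000.

E[X] = 1958 = 1958.0000.


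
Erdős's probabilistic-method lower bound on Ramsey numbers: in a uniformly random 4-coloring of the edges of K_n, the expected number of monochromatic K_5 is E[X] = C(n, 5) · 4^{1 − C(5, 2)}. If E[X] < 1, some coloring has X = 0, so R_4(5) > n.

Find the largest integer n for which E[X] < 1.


We need C(n, 5) · 4^{1 − 10} < 1, i.e. C(n, 5) < 4^{10 − 1} = 262144.
Check values of n near the boundary:
  n = 27: C(27, 5) = 80730; 80730 < 262144? YES
  n = 28: C(28, 5) = 98280; 98280 < 262144? YES
  n = 29: C(29, 5) = 118755; 118755 < 262144? YES
  n = 30: C(30, 5) = 142506; 142506 < 262144? YES
  n = 31: C(31, 5) = 169911; 169911 < 262144? YES
  n = 32: C(32, 5) = 201376; 201376 < 262144? YES
  n = 33: C(33, 5) = 237336; 237336 < 262144? YES
  n = 34: C(34, 5) = 278256; 278256 < 262144? NO
  n = 35: C(35, 5) = 324632; 324632 < 262144? NO
The largest n with C(n, 5) < 262144 is n = 33 (where E[X] = 29667/32768 ≈ 0.9053650). Hence R_4(5) > 33, i.e. R_4(5) ≥ 34.

Largest n = 33; hence R_4(5) > 33.


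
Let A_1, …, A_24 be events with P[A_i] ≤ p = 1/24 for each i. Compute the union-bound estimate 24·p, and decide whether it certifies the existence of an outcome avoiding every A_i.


Union bound: P[∪_{i=1}^{24} A_i] ≤ Σ_i P[A_i] ≤ 24·p = 24·(1/24) = 1.
Numerically: 1 ≈ 1.000000.
Is 1 < 1? NO.
Since the bound 1 is ≥ 1, the union bound is uninformative here; it does NOT by itself certify existence.

24·p = 1 ≈ 1.000000; existence NOT certified by the union bound.


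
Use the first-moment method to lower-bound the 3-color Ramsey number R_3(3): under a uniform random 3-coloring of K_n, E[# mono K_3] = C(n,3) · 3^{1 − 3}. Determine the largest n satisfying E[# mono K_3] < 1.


We need C(n, 3) · 3^{1 − 3} < 1, i.e. C(n, 3) < 3^{3 − 1} = 9.
Check values of n near the boundary:
  n = 3: C(3, 3) = 1; 1 < 9? YES
  n = 4: C(4, 3) = 4; 4 < 9? YES
  n = 5: C(5, 3) = 10; 10 < 9? NO
The largest n with C(n, 3) < 9 is n = 4 (where E[X] = 4/9 ≈ 0.44444). Hence R_3(3) > 4, i.e. R_3(3) ≥ 5.

Largest n = 4; hence R_3(3) > 4.


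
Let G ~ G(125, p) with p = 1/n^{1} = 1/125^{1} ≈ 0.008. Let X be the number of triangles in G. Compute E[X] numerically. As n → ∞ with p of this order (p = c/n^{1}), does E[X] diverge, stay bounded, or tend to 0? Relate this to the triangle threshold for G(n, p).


Number of potential triangles: C(125, 3) = 317750.
Each occurs with probability p³ ≈ (0.008)³ ≈ 5.1200000e-07.
By linearity: E[X] = C(125, 3)·p³ ≈ 317750 · 5.1200000e-07 ≈ 0.16269.
Here α = 1, so p = 1/n is exactly at the triangle threshold p ~ 1/n. Asymptotically E[X] → c³/6 = 1³/6 = 1/6 ≈ 0.16667, a bounded constant. In this regime the triangle count is asymptotically Poisson(c³/6).

E[X] ≈ 0.16269; in regime p = Θ(1/n^{1}) E[X] stays bounded (at the triangle threshold p ~ 1/n).


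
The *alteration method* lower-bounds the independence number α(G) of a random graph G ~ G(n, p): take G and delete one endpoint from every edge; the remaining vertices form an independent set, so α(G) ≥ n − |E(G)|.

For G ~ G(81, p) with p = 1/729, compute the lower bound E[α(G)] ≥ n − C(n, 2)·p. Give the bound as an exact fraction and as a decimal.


E[|E(G)|] = C(81, 2)·p = 3240 · (1/729) = 40/9.
E[α(G)] ≥ n − E[|E(G)|] = 81 − 40/9 = 689/9.
Numerically: ≈ 76.5556.
(This is only a lower bound; the true E[α(G)] may be larger.)

E[α(G)] ≥ 689/9 ≈ 76.5556.


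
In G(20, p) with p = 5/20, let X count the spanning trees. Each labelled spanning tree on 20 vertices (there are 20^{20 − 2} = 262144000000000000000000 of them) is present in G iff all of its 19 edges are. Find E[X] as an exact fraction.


K_20 has 20^{20 − 2} = 262144000000000000000000 labelled spanning trees.
For each such spanning tree H, let X_H = 1 if all 19 edges of H are present in G. Then P[X_H = 1] = p^{19} = (1/4)^{19} = 1/274877906944.
Summing the indicators: E[X] = Σ_H E[X_H] = 262144000000000000000000 · p^{19} = 262144000000000000000000 · 1/274877906944 = 3814697265625/4.
Numerically: E[X] ≈ 9.537e+11.

E[X] = 262144000000000000000000 · (1/4)^{19} = 3814697265625/4 ≈ 9.537e+11.


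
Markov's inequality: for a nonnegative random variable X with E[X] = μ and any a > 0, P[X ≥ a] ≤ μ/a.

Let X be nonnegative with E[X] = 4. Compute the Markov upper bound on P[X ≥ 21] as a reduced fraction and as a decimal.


μ = E[X] = 4, a = 21.
Markov: P[X ≥ 21] ≤ μ/a = (4)/21 = 4/21.
Numerically: ≈ 0.19048.
(Since a = 21 > μ = 4.00000, the bound 4/21 is < 1 and informative.)

P[X ≥ 21] ≤ 4/21 ≈ 0.19048.


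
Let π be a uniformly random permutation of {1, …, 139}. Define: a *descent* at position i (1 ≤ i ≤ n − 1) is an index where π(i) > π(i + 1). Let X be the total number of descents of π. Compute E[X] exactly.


Write X = Σ X_I over i = 1, …, 138, with X_I the indicator of one descent.
There are 138 indicators.
For each fixed i, the pair (π(i), π(i+1)) is a uniformly random ordered pair of distinct values from {1, …, 139}; by symmetry P[π(i) > π(i+1)] = 1/2.
By linearity: E[X] = 138 · (1/2) = (139 − 1) · (1/2) = 69 ≈ 69.00000.

E[X] = 69 = 69.00000.


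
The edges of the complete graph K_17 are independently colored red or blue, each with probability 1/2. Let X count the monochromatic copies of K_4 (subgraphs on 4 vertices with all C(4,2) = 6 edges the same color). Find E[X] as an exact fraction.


Let X = Σ_S X_S over the C(17, 4) = 2380 subsets S of size 4, where X_S = 1 if the K_4 on S is monochromatic.
For a fixed S, the K_4 on S has C(4, 2) = 6 edges. P[all 6 edges red] = (1/2)^6, and likewise for blue, so P[monochromatic] = 2·(1/2)^6 = 2^{1 − 6} = 1/32.
By linearity of expectation: E[X] = C(17, 4) · 2^{1 − 6} = 2380 · 1/32 = 595/8.
Numerically: E[X] ≈ 74.37500.

E[X] = C(17,4)·2^(1−C(4,2)) = 595/8 ≈ 74.37500.


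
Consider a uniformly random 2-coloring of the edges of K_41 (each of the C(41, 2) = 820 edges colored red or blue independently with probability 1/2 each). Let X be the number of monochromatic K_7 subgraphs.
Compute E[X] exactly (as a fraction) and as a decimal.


Let X = Σ_S X_S over the C(41, 7) = 22481940 subsets S of size 7, where X_S = 1 if the K_7 on S is monochromatic.
For a fixed S, the K_7 on S has C(7, 2) = 21 edges. P[all 21 edges red] = (1/2)^21, and likewise for blue, so P[monochromatic] = 2·(1/2)^21 = 2^{1 − 21} = 1/1048576.
Summing: E[X] = C(41, 7) · 2^{1 − 21} = 22481940 · 1/1048576 = 5620485/262144.
Numerically: E[X] ≈ 21.44045.

E[X] = C(41,7)·2^(1−C(7,2)) = 5620485/262144 ≈ 21.44045.


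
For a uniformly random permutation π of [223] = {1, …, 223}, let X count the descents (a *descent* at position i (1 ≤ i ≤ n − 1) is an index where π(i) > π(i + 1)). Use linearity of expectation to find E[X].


Write X = Σ X_I over i = 1, …, 222, with X_I the indicator of one descent.
There are 222 indicators.
For each fixed i, the pair (π(i), π(i+1)) is a uniformly random ordered pair of distinct values from {1, …, 223}; by symmetry P[π(i) > π(i+1)] = 1/2.
By linearity: E[X] = 222 · (1/2) = (223 − 1) · (1/2) = 111 ≈ 111.000.

E[X] = 111 = 111.000.


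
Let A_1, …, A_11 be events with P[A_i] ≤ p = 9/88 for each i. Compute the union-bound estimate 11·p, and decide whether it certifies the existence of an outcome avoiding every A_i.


Union bound: P[∪_{i=1}^{11} A_i] ≤ Σ_i P[A_i] ≤ 11·p = 11·(9/88) = 9/8.
Numerically: 9/8 ≈ 1.12500.
Is 9/8 < 1? NO.
Since the bound 9/8 is ≥ 1, the union bound is uninformative here; it does NOT by itself certify existence.

11·p = 9/8 ≈ 1.12500; existence NOT certified by the union bound.


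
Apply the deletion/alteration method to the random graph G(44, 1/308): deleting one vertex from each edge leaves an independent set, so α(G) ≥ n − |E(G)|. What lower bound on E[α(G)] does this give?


E[|E(G)|] = C(44, 2)·p = 946 · (1/308) = 43/14.
E[α(G)] ≥ n − E[|E(G)|] = 44 − 43/14 = 573/14.
Numerically: ≈ 40.929.
(This is only a lower bound; the true E[α(G)] may be larger.)

E[α(G)] ≥ 573/14 ≈ 40.929.


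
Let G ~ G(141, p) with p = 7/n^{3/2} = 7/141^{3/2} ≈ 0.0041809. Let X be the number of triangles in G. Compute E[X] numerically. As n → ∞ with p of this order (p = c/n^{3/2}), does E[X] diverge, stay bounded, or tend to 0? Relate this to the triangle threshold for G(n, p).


Number of potential triangles: C(141, 3) = 457310.
Each occurs with probability p³ ≈ (0.0041809)³ ≈ 7.3081611e-08.
By linearity: E[X] = C(141, 3)·p³ ≈ 457310 · 7.3081611e-08 ≈ 0.03342.
Since α = 3/2 > 1, p = c/n^{3/2} = o(1/n) is below the triangle threshold p ~ 1/n. Asymptotically E[X] ~ (c³/6)·n^{3(1−α)} = (7³/6)·n^{-1.5} → 0, so by Markov's inequality G has no triangles w.h.p.

E[X] ≈ 0.03342; in regime p = Θ(1/n^{3/2}) E[X] tends to 0 (below the triangle threshold p ~ 1/n).
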